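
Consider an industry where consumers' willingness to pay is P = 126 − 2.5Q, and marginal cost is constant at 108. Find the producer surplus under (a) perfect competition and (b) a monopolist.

Under competition P = MC = 108, so Q = (126 − 108)/2.5 = 7.2.
PS = (108 − 108)·7.2 = 0.
A monopolist chooses Q where MR = MC. MR = 126 − 5Q; setting this equal to 108 gives Q = 3.6 and P = 117.
PS = (117 − 108)·3.6 = 32.4.

Competition: PS = 0; Monopoly: PS = 32.4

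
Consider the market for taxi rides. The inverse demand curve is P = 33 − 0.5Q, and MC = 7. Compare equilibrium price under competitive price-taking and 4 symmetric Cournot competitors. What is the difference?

Perfect competition: P = MC = 7, so 33 − 0.5Q = 7 and Q = 52.
With 4 symmetric Cournot firms, each firm's FOC gives 33 − 2.5q = 7, so q = 10.4, Q = 4·10.4 = 41.6, and P = 12.2.
Change in equilibrium price: 12.2 − 7 = 5.2.

P rises by 5.2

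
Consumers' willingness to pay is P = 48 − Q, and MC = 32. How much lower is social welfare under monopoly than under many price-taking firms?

Competitive firms price at marginal cost: P = 32, giving Q = 16.
CS = ½·(48 − 32)·16 = 128; PS = (32 − 32)·16 = 0; TS = 128.
A monopolist chooses Q where MR = MC. MR = 48 − 2Q; setting this equal to 32 gives Q = 8 and P = 40.
CS = ½·(48 − 40)·8 = 32; PS = (40 − 32)·8 = 64; TS = 96.
Change in social welfare: 96 − 128 = −32.

TS falls by 32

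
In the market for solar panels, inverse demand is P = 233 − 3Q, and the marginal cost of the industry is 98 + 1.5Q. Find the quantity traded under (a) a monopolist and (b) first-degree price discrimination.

Monopoly: Q = 18; Perfect PD: Q = 30

Monopoly sets MR = MC: 233 − 6Q = 98 + 1.5Q ⇒ Q = 18, P = 233 − 3·18 = 179.
With perfect price discrimination, output is the efficient level Q = 30 (where demand meets MC), but every buyer pays their willingness to pay: CS = 0 and PS = total surplus.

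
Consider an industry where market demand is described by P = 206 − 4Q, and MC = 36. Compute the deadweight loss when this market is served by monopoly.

Under competition P = MC = 36, so Q = (206 − 36)/4 = 42.5.
The monopolist equates marginal revenue to marginal cost: 206 − 8Q = 36, so Q = 21.25. From demand, P = 121.
DWL is the triangle between Q = 21.25 and Q = 42.5: ½·(42.5 − 21.25)·(121 − 36) = 903.125.

DWL = 903.125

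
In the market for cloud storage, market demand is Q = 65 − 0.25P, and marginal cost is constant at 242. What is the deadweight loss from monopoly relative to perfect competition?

Inverting demand: P = 260 − 4Q.
Competitive firms price at marginal cost: P = 242, giving Q = 4.5.
The monopolist equates marginal revenue to marginal cost: 260 − 8Q = 242, so Q = 2.25. From demand, P = 251.
DWL is the triangle between Q = 2.25 and Q = 4.5: ½·(4.5 − 2.25)·(251 − 242) = 10.125.

DWL = 10.125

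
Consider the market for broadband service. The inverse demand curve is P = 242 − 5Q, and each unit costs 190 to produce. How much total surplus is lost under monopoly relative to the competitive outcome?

Competitive firms price at marginal cost: P = 190, giving Q = 10.4.
Monopoly sets MR = MC: 242 − 10Q = 190 ⇒ Q = 5.2, P = 242 − 5·5.2 = 216.
DWL is the triangle between Q = 5.2 and Q = 10.4: ½·(10.4 − 5.2)·(216 − 190) = 67.6.

DWL = 67.6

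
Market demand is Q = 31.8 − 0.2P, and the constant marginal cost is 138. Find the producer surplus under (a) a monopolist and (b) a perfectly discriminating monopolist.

Inverting demand: P = 159 − 5Q.
Monopoly sets MR = MC: 159 − 10Q = 138 ⇒ Q = 2.1, P = 159 − 5·2.1 = 148.5.
PS = (148.5 − 138)·2.1 = 22.05.
Under first-degree price discrimination the firm charges each unit its demand price and produces up to where P = MC, i.e. Q = 4.2. Consumer surplus is zero; producer surplus equals total surplus.
PS = ½·(159 − 138)·4.2 = 44.1.

Monopoly: PS = 22.05; Perfect PD: PS = 44.1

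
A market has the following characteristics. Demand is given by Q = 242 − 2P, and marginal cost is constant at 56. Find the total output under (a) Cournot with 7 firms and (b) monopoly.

Cournot: Q = 113.75; Monopoly: Q = 65

Inverting demand: P = 121 − 0.5Q.
Cournot with 7 identical firms: the symmetric best-response condition is 121 − 4q = 56. Each firm produces q = 16.25, total output Q = 113.75, price P = 64.125.
A monopolist chooses Q where MR = MC. MR = 121 − Q; setting this equal to 56 gives Q = 65 and P = 88.5.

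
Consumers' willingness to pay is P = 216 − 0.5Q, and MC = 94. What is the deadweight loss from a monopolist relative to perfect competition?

Under competition P = MC = 94, so Q = (216 − 94)/0.5 = 244.
The monopolist equates marginal revenue to marginal cost: 216 − Q = 94, so Q = 122. From demand, P = 155.
DWL is the triangle between Q = 122 and Q = 244: ½·(244 − 122)·(155 − 94) = 3721.

DWL = 3721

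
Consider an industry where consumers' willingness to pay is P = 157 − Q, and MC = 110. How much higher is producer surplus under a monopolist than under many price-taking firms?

Competitive firms price at marginal cost: P = 110, giving Q = 47.
PS = (110 − 110)·47 = 0.
Monopoly sets MR = MC: 157 − 2Q = 110 ⇒ Q = 23.5, P = 157 − 23.5 = 133.5.
PS = (133.5 − 110)·23.5 = 552.25.
Change in producer surplus: 552.25 − 0 = 552.25.

Producer surplus rises by 552.25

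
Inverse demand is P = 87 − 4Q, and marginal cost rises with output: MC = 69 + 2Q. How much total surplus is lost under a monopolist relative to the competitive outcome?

DWL = 4.32

Under competition P = MC: 87 − 4Q = 69 + 2Q ⇒ Q = 3, P = 75.
A monopolist chooses Q where MR = MC. MR = 87 − 8Q; setting this equal to 69 + 2Q gives Q = 1.8 and P = 79.8.
CS = ½·(87 − 75)·3 = 18; PS = (75·3 − 69·3 − ½·2·3²) = 9; TS = 27.
CS = ½·(87 − 79.8)·1.8 = 6.48; PS = (79.8·1.8 − 69·1.8 − ½·2·1.8²) = 16.2; TS = 22.68.
DWL = 27 − 22.68 = 4.32.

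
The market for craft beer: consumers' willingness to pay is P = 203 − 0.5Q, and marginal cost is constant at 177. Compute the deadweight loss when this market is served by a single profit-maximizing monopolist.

Perfect competition: P = MC = 177, so 203 − 0.5Q = 177 and Q = 52.
Monopoly sets MR = MC: 203 − Q = 177 ⇒ Q = 26, P = 203 − 0.5·26 = 190.
DWL is the triangle between Q = 26 and Q = 52: ½·(52 − 26)·(190 − 177) = 169.

DWL = 169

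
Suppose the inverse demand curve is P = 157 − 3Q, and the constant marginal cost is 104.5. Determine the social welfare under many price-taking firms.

TS = 459.375

Competitive firms price at marginal cost: P = 104.5, giving Q = 17.5.
CS = ½·(157 − 104.5)·17.5 = 459.375; PS = (104.5 − 104.5)·17.5 = 0; TS = 459.375.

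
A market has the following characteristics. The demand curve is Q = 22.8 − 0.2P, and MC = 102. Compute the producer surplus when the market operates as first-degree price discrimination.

PS = 14.4

Inverting demand: P = 114 − 5Q.
A perfectly discriminating monopolist sells every unit with P(Q) ≥ MC(Q), so output equals the competitive quantity Q = 2.4. Each buyer pays their reservation price, so CS = 0 and the firm captures all surplus.
PS = ½·(114 − 102)·2.4 = 14.4.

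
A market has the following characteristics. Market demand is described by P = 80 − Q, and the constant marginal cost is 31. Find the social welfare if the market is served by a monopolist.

The monopolist equates marginal revenue to marginal cost: 80 − 2Q = 31, so Q = 24.5. From demand, P = 55.5.
CS = ½·(80 − 55.5)·24.5 = 300.125; PS = (55.5 − 31)·24.5 = 600.25; TS = 900.375.

TS = 900.375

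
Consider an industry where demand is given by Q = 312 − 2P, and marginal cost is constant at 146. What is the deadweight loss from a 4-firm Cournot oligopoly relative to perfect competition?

Inverting demand: P = 156 − 0.5Q.
Perfect competition: P = MC = 146, so 156 − 0.5Q = 146 and Q = 20.
In a 4-firm Cournot equilibrium, symmetry and the first-order condition give q = (156 − 146)/(2.5) = 4. So Q = 16 and P = 148.
DWL is the triangle between Q = 16 and Q = 20: ½·(20 − 16)·(148 − 146) = 4.

DWL = 4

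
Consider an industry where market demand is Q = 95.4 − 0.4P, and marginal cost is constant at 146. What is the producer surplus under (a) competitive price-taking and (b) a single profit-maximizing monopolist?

Competition: PS = 0; Monopoly: PS = 855.625

Inverting demand: P = 238.5 − 2.5Q.
Under competition P = MC = 146, so Q = (238.5 − 146)/2.5 = 37.
PS = (146 − 146)·37 = 0.
The monopolist equates marginal revenue to marginal cost: 238.5 − 5Q = 146, so Q = 18.5. From demand, P = 192.25.
PS = (192.25 − 146)·18.5 = 855.625.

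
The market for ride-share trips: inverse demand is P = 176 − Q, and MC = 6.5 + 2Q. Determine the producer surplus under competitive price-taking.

PS = 3192.25

Competitive equilibrium sets price equal to marginal cost: 176 − Q = 6.5 + 2Q, so Q = 56.5 and P = 119.5.
PS = P·Q − VC(Q) = 119.5·56.5 − (6.5·56.5 + ½·2·56.5²) = 3192.25.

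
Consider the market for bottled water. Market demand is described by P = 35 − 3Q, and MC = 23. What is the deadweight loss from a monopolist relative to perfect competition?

Under competition P = MC = 23, so Q = (35 − 23)/3 = 4.
Monopoly sets MR = MC: 35 − 6Q = 23 ⇒ Q = 2, P = 35 − 3·2 = 29.
DWL is the triangle between Q = 2 and Q = 4: ½·(4 − 2)·(29 − 23) = 6.

DWL = 6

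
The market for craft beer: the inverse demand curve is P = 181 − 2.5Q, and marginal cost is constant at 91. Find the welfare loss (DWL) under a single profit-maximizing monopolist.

Competitive firms price at marginal cost: P = 91, giving Q = 36.
The monopolist equates marginal revenue to marginal cost: 181 − 5Q = 91, so Q = 18. From demand, P = 136.
DWL is the triangle between Q = 18 and Q = 36: ½·(36 − 18)·(136 − 91) = 405.

DWL = 405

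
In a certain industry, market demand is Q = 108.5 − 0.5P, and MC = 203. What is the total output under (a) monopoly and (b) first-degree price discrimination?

Monopoly: Q = 3.5; Perfect PD: Q = 7

Inverting demand: P = 217 − 2Q.
Monopoly sets MR = MC: 217 − 4Q = 203 ⇒ Q = 3.5, P = 217 − 2·3.5 = 210.
Under first-degree price discrimination the firm charges each unit its demand price and produces up to where P = MC, i.e. Q = 7. Consumer surplus is zero; producer surplus equals total surplus.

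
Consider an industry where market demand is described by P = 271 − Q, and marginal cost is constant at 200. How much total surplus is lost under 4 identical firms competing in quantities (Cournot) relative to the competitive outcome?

Perfect competition: P = MC = 200, so 271 − Q = 200 and Q = 71.
With 4 symmetric Cournot firms, each firm's FOC gives 271 − 5q = 200, so q = 14.2, Q = 4·14.2 = 56.8, and P = 214.2.
DWL is the triangle between Q = 56.8 and Q = 71: ½·(71 − 56.8)·(214.2 − 200) = 100.82.

DWL = 100.82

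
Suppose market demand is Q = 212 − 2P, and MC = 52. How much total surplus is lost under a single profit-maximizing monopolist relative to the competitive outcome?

DWL = 729

Inverting demand: P = 106 − 0.5Q.
Competitive firms price at marginal cost: P = 52, giving Q = 108.
The monopolist equates marginal revenue to marginal cost: 106 − Q = 52, so Q = 54. From demand, P = 79.
DWL is the triangle between Q = 54 and Q = 108: ½·(108 − 54)·(79 − 52) = 729.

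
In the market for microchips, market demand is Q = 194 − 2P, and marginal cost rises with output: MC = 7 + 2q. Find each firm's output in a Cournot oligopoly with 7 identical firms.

Inverting demand: P = 97 − 0.5Q.
Cournot with 7 identical firms: the symmetric best-response condition is 97 − 4q = 7 + 2q. Each firm produces q = 15, total output Q = 105, price P = 44.5.

q_i = 15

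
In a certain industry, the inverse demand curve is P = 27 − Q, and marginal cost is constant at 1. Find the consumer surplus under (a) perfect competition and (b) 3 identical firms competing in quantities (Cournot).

Competition: CS = 338; Cournot: CS = 190.125

Competitive firms price at marginal cost: P = 1, giving Q = 26.
CS = ½·(27 − 1)·26 = 338.
In a 3-firm Cournot equilibrium, symmetry and the first-order condition give q = (27 − 1)/(4) = 6.5. So Q = 19.5 and P = 7.5.
CS = ½·(27 − 7.5)·19.5 = 190.125.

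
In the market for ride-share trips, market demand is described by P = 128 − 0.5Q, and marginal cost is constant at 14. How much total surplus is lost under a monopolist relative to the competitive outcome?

Competitive firms price at marginal cost: P = 14, giving Q = 228.
A monopolist chooses Q where MR = MC. MR = 128 − Q; setting this equal to 14 gives Q = 114 and P = 71.
DWL is the triangle between Q = 114 and Q = 228: ½·(228 − 114)·(71 − 14) = 3249.

DWL = 3249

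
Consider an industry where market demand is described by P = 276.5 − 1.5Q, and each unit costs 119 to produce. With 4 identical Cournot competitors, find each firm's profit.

With 4 symmetric Cournot firms, each firm's FOC gives 276.5 − 7.5q = 119, so q = 21, Q = 4·21 = 84, and P = 150.5.
Each firm's profit = (150.5 − 119)·21 = 661.5.

π_i = 661.5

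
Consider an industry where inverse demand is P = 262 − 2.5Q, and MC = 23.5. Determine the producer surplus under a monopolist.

Monopoly sets MR = MC: 262 − 5Q = 23.5 ⇒ Q = 47.7, P = 262 − 2.5·47.7 = 142.75.
PS = (142.75 − 23.5)·47.7 = 5688.225.

PS = 5688.225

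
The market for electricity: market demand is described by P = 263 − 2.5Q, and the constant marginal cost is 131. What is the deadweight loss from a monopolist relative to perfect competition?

DWL = 871.2

Perfect competition: P = MC = 131, so 263 − 2.5Q = 131 and Q = 52.8.
A monopolist chooses Q where MR = MC. MR = 263 − 5Q; setting this equal to 131 gives Q = 26.4 and P = 197.
DWL is the triangle between Q = 26.4 and Q = 52.8: ½·(52.8 − 26.4)·(197 − 131) = 871.2.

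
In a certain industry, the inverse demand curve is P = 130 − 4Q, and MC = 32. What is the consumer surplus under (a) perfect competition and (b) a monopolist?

Competitive firms price at marginal cost: P = 32, giving Q = 24.5.
CS = ½·(130 − 32)·24.5 = 1200.5.
The monopolist equates marginal revenue to marginal cost: 130 − 8Q = 32, so Q = 12.25. From demand, P = 81.
CS = ½·(130 − 81)·12.25 = 300.125.

Competition: CS = 1200.5; Monopoly: CS = 300.125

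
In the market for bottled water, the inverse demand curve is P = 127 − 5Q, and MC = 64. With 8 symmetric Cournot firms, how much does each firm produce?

With 8 symmetric Cournot firms, each firm's FOC gives 127 − 45q = 64, so q = 1.4, Q = 8·1.4 = 11.2, and P = 71.

q_i = 1.4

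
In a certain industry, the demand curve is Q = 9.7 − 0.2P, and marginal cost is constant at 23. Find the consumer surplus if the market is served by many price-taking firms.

CS = 65.025

Inverting demand: P = 48.5 − 5Q.
Competitive firms price at marginal cost: P = 23, giving Q = 5.1.
CS = ½·(48.5 − 23)·5.1 = 65.025.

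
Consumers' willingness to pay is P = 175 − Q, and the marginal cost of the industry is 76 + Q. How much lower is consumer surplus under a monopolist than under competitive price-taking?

CS falls by 680.625

Under competition P = MC: 175 − Q = 76 + Q ⇒ Q = 49.5, P = 125.5.
CS = ½·(175 − 125.5)·49.5 = 1225.125.
The monopolist equates marginal revenue to marginal cost: 175 − 2Q = 76 + Q, so Q = 33. From demand, P = 142.
CS = ½·(175 − 142)·33 = 544.5.
Change in consumer surplus: 544.5 − 1225.125 = −680.625.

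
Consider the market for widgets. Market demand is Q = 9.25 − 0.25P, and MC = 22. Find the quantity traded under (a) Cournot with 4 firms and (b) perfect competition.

Cournot: Q = 3; Competition: Q = 3.75

Inverting demand: P = 37 − 4Q.
With 4 symmetric Cournot firms, each firm's FOC gives 37 − 20q = 22, so q = 0.75, Q = 4·0.75 = 3, and P = 25.
Under competition P = MC = 22, so Q = (37 − 22)/4 = 3.75.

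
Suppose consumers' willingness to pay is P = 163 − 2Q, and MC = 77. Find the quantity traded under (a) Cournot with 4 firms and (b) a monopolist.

Cournot: Q = 34.4; Monopoly: Q = 21.5

In a 4-firm Cournot equilibrium, symmetry and the first-order condition give q = (163 − 77)/(10) = 8.6. So Q = 34.4 and P = 94.2.
The monopolist equates marginal revenue to marginal cost: 163 − 4Q = 77, so Q = 21.5. From demand, P = 120.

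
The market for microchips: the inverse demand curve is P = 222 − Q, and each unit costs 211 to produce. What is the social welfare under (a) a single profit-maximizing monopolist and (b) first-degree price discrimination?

Monopoly: TS = 45.375; Perfect PD: TS = 60.5

Monopoly sets MR = MC: 222 − 2Q = 211 ⇒ Q = 5.5, P = 222 − 5.5 = 216.5.
CS = ½·(222 − 216.5)·5.5 = 15.125; PS = (216.5 − 211)·5.5 = 30.25; TS = 45.375.
A perfectly discriminating monopolist sells every unit with P(Q) ≥ MC(Q), so output equals the competitive quantity Q = 11. Each buyer pays their reservation price, so CS = 0 and the firm captures all surplus.
TS = 60.5 (equal to competitive TS).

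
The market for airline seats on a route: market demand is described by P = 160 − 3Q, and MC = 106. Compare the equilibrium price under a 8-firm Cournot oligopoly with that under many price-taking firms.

Cournot: P = 112; Competition: P = 106

In a 8-firm Cournot equilibrium, symmetry and the first-order condition give q = (160 − 106)/(27) = 2. So Q = 16 and P = 112.
Competitive firms price at marginal cost: P = 106, giving Q = 18.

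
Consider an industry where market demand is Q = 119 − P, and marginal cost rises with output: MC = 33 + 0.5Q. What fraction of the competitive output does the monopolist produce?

Q_m/Q_c = 0.6

Inverting demand: P = 119 − Q.
A monopolist chooses Q where MR = MC. MR = 119 − 2Q; setting this equal to 33 + 0.5Q gives Q = 34.4 and P = 84.6.
Under competition P = MC: 119 − Q = 33 + 0.5Q ⇒ Q = 172/3, P = 185/3.
Ratio Q_m/Q_c = 34.4/(172/3) = 0.6.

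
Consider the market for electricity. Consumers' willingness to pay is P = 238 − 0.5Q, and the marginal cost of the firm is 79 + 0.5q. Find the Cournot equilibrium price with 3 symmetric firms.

P = 142.6

Cournot with 3 identical firms: the symmetric best-response condition is 238 − 2q = 79 + 0.5q. Each firm produces q = 63.6, total output Q = 190.8, price P = 142.6.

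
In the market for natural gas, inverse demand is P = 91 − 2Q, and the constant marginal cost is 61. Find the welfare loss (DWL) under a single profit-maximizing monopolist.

Perfect competition: P = MC = 61, so 91 − 2Q = 61 and Q = 15.
A monopolist chooses Q where MR = MC. MR = 91 − 4Q; setting this equal to 61 gives Q = 7.5 and P = 76.
DWL is the triangle between Q = 7.5 and Q = 15: ½·(15 − 7.5)·(76 − 61) = 56.25.

DWL = 56.25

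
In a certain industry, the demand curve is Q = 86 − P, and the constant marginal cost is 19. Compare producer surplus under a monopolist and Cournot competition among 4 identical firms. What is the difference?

Inverting demand: P = 86 − Q.
The monopolist equates marginal revenue to marginal cost: 86 − 2Q = 19, so Q = 33.5. From demand, P = 52.5.
PS = (52.5 − 19)·33.5 = 1122.25.
Cournot with 4 identical firms: the symmetric best-response condition is 86 − 5q = 19. Each firm produces q = 13.4, total output Q = 53.6, price P = 32.4.
PS = (32.4 − 19)·53.6 = 718.24.
Change in producer surplus: 718.24 − 1122.25 = −404.01.

PS falls by 404.01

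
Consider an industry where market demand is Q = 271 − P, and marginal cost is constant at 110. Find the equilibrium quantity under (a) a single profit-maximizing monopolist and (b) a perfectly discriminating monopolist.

Inverting demand: P = 271 − Q.
The monopolist equates marginal revenue to marginal cost: 271 − 2Q = 110, so Q = 80.5. From demand, P = 190.5.
A perfectly discriminating monopolist sells every unit with P(Q) ≥ MC(Q), so output equals the competitive quantity Q = 161. Each buyer pays their reservation price, so CS = 0 and the firm captures all surplus.

Monopoly: Q = 80.5; Perfect PD: Q = 161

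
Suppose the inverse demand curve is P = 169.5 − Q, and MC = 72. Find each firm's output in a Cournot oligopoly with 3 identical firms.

q_i = 24.375

Cournot with 3 identical firms: the symmetric best-response condition is 169.5 − 4q = 72. Each firm produces q = 24.375, total output Q = 73.125, price P = 96.375.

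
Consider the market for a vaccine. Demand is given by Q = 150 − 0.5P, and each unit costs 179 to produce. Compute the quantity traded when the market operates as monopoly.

Inverting demand: P = 300 − 2Q.
Monopoly sets MR = MC: 300 − 4Q = 179 ⇒ Q = 30.25, P = 300 − 2·30.25 = 239.5.

Q = 30.25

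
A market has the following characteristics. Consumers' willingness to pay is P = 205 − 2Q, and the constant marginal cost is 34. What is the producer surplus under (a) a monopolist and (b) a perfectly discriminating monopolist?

Monopoly sets MR = MC: 205 − 4Q = 34 ⇒ Q = 42.75, P = 205 − 2·42.75 = 119.5.
PS = (119.5 − 34)·42.75 = 3655.125.
With perfect price discrimination, output is the efficient level Q = 85.5 (where demand meets MC), but every buyer pays their willingness to pay: CS = 0 and PS = total surplus.
PS = ½·(205 − 34)·85.5 = 7310.25.

Monopoly: PS = 3655.125; Perfect PD: PS = 7310.25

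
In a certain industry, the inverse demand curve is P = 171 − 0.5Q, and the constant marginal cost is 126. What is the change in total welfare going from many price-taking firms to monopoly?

Total welfare falls by 506.25

Perfect competition: P = MC = 126, so 171 − 0.5Q = 126 and Q = 90.
CS = ½·(171 − 126)·90 = 2025; PS = (126 − 126)·90 = 0; TS = 2025.
A monopolist chooses Q where MR = MC. MR = 171 − Q; setting this equal to 126 gives Q = 45 and P = 148.5.
CS = ½·(171 − 148.5)·45 = 506.25; PS = (148.5 − 126)·45 = 1012.5; TS = 1518.75.
Change in total welfare: 1518.75 − 2025 = −506.25.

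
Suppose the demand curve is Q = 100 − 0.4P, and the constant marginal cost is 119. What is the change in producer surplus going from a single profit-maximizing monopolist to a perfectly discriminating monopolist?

Inverting demand: P = 250 − 2.5Q.
The monopolist equates marginal revenue to marginal cost: 250 − 5Q = 119, so Q = 26.2. From demand, P = 184.5.
PS = (184.5 − 119)·26.2 = 1716.1.
A perfectly discriminating monopolist sells every unit with P(Q) ≥ MC(Q), so output equals the competitive quantity Q = 52.4. Each buyer pays their reservation price, so CS = 0 and the firm captures all surplus.
PS = ½·(250 − 119)·52.4 = 3432.2.
Change in producer surplus: 3432.2 − 1716.1 = 1716.1.

Producer surplus rises by 1716.1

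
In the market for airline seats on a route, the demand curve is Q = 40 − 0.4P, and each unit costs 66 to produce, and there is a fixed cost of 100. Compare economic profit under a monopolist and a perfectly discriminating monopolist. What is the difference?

Inverting demand: P = 100 − 2.5Q.
The monopolist equates marginal revenue to marginal cost: 100 − 5Q = 66, so Q = 6.8. From demand, P = 83.
Profit = (83 − 66)·6.8 − 100 = 15.6.
A perfectly discriminating monopolist sells every unit with P(Q) ≥ MC(Q), so output equals the competitive quantity Q = 13.6. Each buyer pays their reservation price, so CS = 0 and the firm captures all surplus.
PS equals the full surplus area, 231.2. Profit = 231.2 − 100 = 131.2.
Change in economic profit: 131.2 − 15.6 = 115.6.

π rises by 115.6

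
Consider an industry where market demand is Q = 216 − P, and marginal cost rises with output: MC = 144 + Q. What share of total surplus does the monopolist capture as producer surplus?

PS/TS = 0.75

Inverting demand: P = 216 − Q.
The monopolist equates marginal revenue to marginal cost: 216 − 2Q = 144 + Q, so Q = 24. From demand, P = 192.
CS = ½·(216 − 192)·24 = 288.
PS = P·Q − VC(Q) = 192·24 − (144·24 + ½·1·24²) = 864.
Share captured = PS/TS = 864/1152 = 0.75.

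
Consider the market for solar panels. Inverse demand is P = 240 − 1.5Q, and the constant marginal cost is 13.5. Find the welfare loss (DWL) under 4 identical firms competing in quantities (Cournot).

DWL = 684.03

Under competition P = MC = 13.5, so Q = (240 − 13.5)/1.5 = 151.
Cournot with 4 identical firms: the symmetric best-response condition is 240 − 7.5q = 13.5. Each firm produces q = 30.2, total output Q = 120.8, price P = 58.8.
DWL is the triangle between Q = 120.8 and Q = 151: ½·(151 − 120.8)·(58.8 − 13.5) = 684.03.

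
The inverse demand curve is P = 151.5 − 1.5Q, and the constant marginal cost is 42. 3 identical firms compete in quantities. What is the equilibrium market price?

In a 3-firm Cournot equilibrium, symmetry and the first-order condition give q = (151.5 − 42)/(6) = 18.25. So Q = 54.75 and P = 69.375.

P = 69.375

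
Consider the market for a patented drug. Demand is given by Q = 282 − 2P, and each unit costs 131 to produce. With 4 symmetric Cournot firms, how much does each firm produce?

Inverting demand: P = 141 − 0.5Q.
With 4 symmetric Cournot firms, each firm's FOC gives 141 − 2.5q = 131, so q = 4, Q = 4·4 = 16, and P = 133.

q_i = 4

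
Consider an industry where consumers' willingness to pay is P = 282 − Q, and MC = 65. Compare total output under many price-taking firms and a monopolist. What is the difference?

Total output falls by 108.5

Under competition P = MC = 65, so Q = (282 − 65)/1 = 217.
Monopoly sets MR = MC: 282 − 2Q = 65 ⇒ Q = 108.5, P = 282 − 108.5 = 173.5.
Change in total output: 108.5 − 217 = −108.5.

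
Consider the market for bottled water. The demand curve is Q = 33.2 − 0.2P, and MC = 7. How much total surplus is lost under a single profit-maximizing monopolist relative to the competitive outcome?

DWL = 632.025

Inverting demand: P = 166 − 5Q.
Under competition P = MC = 7, so Q = (166 − 7)/5 = 31.8.
Monopoly sets MR = MC: 166 − 10Q = 7 ⇒ Q = 15.9, P = 166 − 5·15.9 = 86.5.
DWL is the triangle between Q = 15.9 and Q = 31.8: ½·(31.8 − 15.9)·(86.5 − 7) = 632.025.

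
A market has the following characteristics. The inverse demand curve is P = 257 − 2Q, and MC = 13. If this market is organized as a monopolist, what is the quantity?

Monopoly sets MR = MC: 257 − 4Q = 13 ⇒ Q = 61, P = 257 − 2·61 = 135.

Q = 61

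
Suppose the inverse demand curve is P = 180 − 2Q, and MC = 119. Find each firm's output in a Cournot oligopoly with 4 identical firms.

Cournot with 4 identical firms: the symmetric best-response condition is 180 − 10q = 119. Each firm produces q = 6.1, total output Q = 24.4, price P = 131.2.

q_i = 6.1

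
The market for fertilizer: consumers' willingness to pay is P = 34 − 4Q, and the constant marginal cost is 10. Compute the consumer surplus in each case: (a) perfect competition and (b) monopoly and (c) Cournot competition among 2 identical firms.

Competition: CS = 72; Monopoly: CS = 18; Cournot: CS = 32

Perfect competition: P = MC = 10, so 34 − 4Q = 10 and Q = 6.
CS = ½·(34 − 10)·6 = 72.
The monopolist equates marginal revenue to marginal cost: 34 − 8Q = 10, so Q = 3. From demand, P = 22.
CS = ½·(34 − 22)·3 = 18.
Cournot with 2 identical firms: the symmetric best-response condition is 34 − 12q = 10. Each firm produces q = 2, total output Q = 4, price P = 18.
CS = ½·(34 − 18)·4 = 32.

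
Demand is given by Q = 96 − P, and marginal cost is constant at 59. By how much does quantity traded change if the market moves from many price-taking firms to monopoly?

Q falls by 18.5

Inverting demand: P = 96 − Q.
Perfect competition: P = MC = 59, so 96 − Q = 59 and Q = 37.
Monopoly sets MR = MC: 96 − 2Q = 59 ⇒ Q = 18.5, P = 96 − 18.5 = 77.5.
Change in quantity traded: 18.5 − 37 = −18.5.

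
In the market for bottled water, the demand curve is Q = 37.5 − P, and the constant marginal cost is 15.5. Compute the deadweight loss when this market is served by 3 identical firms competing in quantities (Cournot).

DWL = 15.125

Inverting demand: P = 37.5 − Q.
Perfect competition: P = MC = 15.5, so 37.5 − Q = 15.5 and Q = 22.
In a 3-firm Cournot equilibrium, symmetry and the first-order condition give q = (37.5 − 15.5)/(4) = 5.5. So Q = 16.5 and P = 21.
DWL is the triangle between Q = 16.5 and Q = 22: ½·(22 − 16.5)·(21 − 15.5) = 15.125.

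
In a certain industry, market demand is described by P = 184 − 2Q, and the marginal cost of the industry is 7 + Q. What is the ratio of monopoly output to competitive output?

A monopolist chooses Q where MR = MC. MR = 184 − 4Q; setting this equal to 7 + Q gives Q = 35.4 and P = 113.2.
Competitive equilibrium sets price equal to marginal cost: 184 − 2Q = 7 + Q, so Q = 59 and P = 66.
Ratio Q_m/Q_c = 35.4/59 = 0.6.

Q_m/Q_c = 0.6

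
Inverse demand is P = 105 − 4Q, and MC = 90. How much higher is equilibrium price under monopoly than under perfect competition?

Equilibrium price rises by 7.5

Under competition P = MC = 90, so Q = (105 − 90)/4 = 3.75.
A monopolist chooses Q where MR = MC. MR = 105 − 8Q; setting this equal to 90 gives Q = 1.875 and P = 97.5.
Change in equilibrium price: 97.5 − 90 = 7.5.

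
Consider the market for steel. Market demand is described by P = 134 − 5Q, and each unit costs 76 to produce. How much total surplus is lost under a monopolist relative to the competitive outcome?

Under competition P = MC = 76, so Q = (134 − 76)/5 = 11.6.
A monopolist chooses Q where MR = MC. MR = 134 − 10Q; setting this equal to 76 gives Q = 5.8 and P = 105.
DWL is the triangle between Q = 5.8 and Q = 11.6: ½·(11.6 − 5.8)·(105 − 76) = 84.1.

DWL = 84.1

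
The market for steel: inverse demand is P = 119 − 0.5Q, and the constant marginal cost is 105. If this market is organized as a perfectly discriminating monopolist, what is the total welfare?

TS = 196

Under first-degree price discrimination the firm charges each unit its demand price and produces up to where P = MC, i.e. Q = 28. Consumer surplus is zero; producer surplus equals total surplus.
TS = 196 (equal to competitive TS).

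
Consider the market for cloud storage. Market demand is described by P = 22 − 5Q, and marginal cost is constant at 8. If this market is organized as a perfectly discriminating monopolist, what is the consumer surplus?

CS = 0

A perfectly discriminating monopolist sells every unit with P(Q) ≥ MC(Q), so output equals the competitive quantity Q = 2.8. Each buyer pays their reservation price, so CS = 0 and the firm captures all surplus.
CS = 0.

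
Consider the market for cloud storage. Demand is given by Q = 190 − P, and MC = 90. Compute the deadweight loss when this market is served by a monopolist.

DWL = 1250

Inverting demand: P = 190 − Q.
Competitive firms price at marginal cost: P = 90, giving Q = 100.
A monopolist chooses Q where MR = MC. MR = 190 − 2Q; setting this equal to 90 gives Q = 50 and P = 140.
DWL is the triangle between Q = 50 and Q = 100: ½·(100 − 50)·(140 − 90) = 1250.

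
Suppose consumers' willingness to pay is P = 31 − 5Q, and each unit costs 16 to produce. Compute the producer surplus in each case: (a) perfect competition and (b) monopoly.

Perfect competition: P = MC = 16, so 31 − 5Q = 16 and Q = 3.
PS = (16 − 16)·3 = 0.
The monopolist equates marginal revenue to marginal cost: 31 − 10Q = 16, so Q = 1.5. From demand, P = 23.5.
PS = (23.5 − 16)·1.5 = 11.25.

Competition: PS = 0; Monopoly: PS = 11.25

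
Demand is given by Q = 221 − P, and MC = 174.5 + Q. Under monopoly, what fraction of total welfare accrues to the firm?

PS/TS = 0.75

Inverting demand: P = 221 − Q.
A monopolist chooses Q where MR = MC. MR = 221 − 2Q; setting this equal to 174.5 + Q gives Q = 15.5 and P = 205.5.
CS = ½·(221 − 205.5)·15.5 = 120.125.
PS = P·Q − VC(Q) = 205.5·15.5 − (174.5·15.5 + ½·1·15.5²) = 360.375.
Share captured = PS/TS = 360.375/480.5 = 0.75.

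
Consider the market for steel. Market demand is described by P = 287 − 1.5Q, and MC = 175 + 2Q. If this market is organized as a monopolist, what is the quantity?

Monopoly sets MR = MC: 287 − 3Q = 175 + 2Q ⇒ Q = 22.4, P = 287 − 1.5·22.4 = 253.4.

Q = 22.4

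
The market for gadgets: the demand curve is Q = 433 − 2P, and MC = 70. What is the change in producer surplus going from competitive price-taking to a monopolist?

Producer surplus rises by 10731.125

Inverting demand: P = 216.5 − 0.5Q.
Perfect competition: P = MC = 70, so 216.5 − 0.5Q = 70 and Q = 293.
PS = (70 − 70)·293 = 0.
Monopoly sets MR = MC: 216.5 − Q = 70 ⇒ Q = 146.5, P = 216.5 − 0.5·146.5 = 143.25.
PS = (143.25 − 70)·146.5 = 10731.125.
Change in producer surplus: 10731.125 − 0 = 10731.125.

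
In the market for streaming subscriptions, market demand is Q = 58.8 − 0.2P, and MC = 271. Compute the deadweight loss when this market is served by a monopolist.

Inverting demand: P = 294 − 5Q.
Perfect competition: P = MC = 271, so 294 − 5Q = 271 and Q = 4.6.
The monopolist equates marginal revenue to marginal cost: 294 − 10Q = 271, so Q = 2.3. From demand, P = 282.5.
DWL is the triangle between Q = 2.3 and Q = 4.6: ½·(4.6 − 2.3)·(282.5 − 271) = 13.225.

DWL = 13.225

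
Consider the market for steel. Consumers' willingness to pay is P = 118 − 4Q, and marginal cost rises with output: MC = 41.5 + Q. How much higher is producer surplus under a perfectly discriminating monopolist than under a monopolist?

A monopolist chooses Q where MR = MC. MR = 118 − 8Q; setting this equal to 41.5 + Q gives Q = 8.5 and P = 84.
PS = P·Q − VC(Q) = 84·8.5 − (41.5·8.5 + ½·1·8.5²) = 325.125.
A perfectly discriminating monopolist sells every unit with P(Q) ≥ MC(Q), so output equals the competitive quantity Q = 15.3. Each buyer pays their reservation price, so CS = 0 and the firm captures all surplus.
PS = ½·(118 − 41.5)·15.3 = 585.225.
Change in producer surplus: 585.225 − 325.125 = 260.1.

PS rises by 260.1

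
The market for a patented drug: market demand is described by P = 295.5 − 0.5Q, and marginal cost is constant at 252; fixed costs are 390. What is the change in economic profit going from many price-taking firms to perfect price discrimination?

Competitive firms price at marginal cost: P = 252, giving Q = 87.
Profit = (252 − 252)·87 − 390 = −390.
Under first-degree price discrimination the firm charges each unit its demand price and produces up to where P = MC, i.e. Q = 87. Consumer surplus is zero; producer surplus equals total surplus.
PS equals the full surplus area, 1892.25. Profit = 1892.25 − 390 = 1502.25.
Change in economic profit: 1502.25 − −390 = 1892.25.

π rises by 1892.25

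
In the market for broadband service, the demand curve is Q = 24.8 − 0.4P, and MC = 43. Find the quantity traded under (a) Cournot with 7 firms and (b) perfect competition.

Inverting demand: P = 62 − 2.5Q.
Cournot with 7 identical firms: the symmetric best-response condition is 62 − 20q = 43. Each firm produces q = 0.95, total output Q = 6.65, price P = 45.375.
Competitive firms price at marginal cost: P = 43, giving Q = 7.6.

Cournot: Q = 6.65; Competition: Q = 7.6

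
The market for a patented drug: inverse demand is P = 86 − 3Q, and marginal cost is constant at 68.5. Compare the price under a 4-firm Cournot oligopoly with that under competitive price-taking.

Cournot with 4 identical firms: the symmetric best-response condition is 86 − 15q = 68.5. Each firm produces q = 7/6, total output Q = 14/3, price P = 72.
Under competition P = MC = 68.5, so Q = (86 − 68.5)/3 = 35/6.

Cournot: P = 72; Competition: P = 68.5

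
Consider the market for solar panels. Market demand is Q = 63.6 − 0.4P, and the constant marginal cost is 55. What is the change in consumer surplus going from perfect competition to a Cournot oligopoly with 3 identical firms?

Inverting demand: P = 159 − 2.5Q.
Perfect competition: P = MC = 55, so 159 − 2.5Q = 55 and Q = 41.6.
CS = ½·(159 − 55)·41.6 = 2163.2.
Cournot with 3 identical firms: the symmetric best-response condition is 159 − 10q = 55. Each firm produces q = 10.4, total output Q = 31.2, price P = 81.
CS = ½·(159 − 81)·31.2 = 1216.8.
Change in consumer surplus: 1216.8 − 2163.2 = −946.4.

Consumer surplus falls by 946.4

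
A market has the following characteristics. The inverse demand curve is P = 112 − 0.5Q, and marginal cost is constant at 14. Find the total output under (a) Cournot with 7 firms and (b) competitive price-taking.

Cournot: Q = 171.5; Competition: Q = 196

In a 7-firm Cournot equilibrium, symmetry and the first-order condition give q = (112 − 14)/(4) = 24.5. So Q = 171.5 and P = 26.25.
Under competition P = MC = 14, so Q = (112 − 14)/0.5 = 196.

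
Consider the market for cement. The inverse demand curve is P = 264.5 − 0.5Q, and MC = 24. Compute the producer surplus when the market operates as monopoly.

The monopolist equates marginal revenue to marginal cost: 264.5 − Q = 24, so Q = 240.5. From demand, P = 144.25.
PS = (144.25 − 24)·240.5 = 28920.125.

PS = 28920.125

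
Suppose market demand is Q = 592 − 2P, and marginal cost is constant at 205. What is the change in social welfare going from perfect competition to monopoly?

Inverting demand: P = 296 − 0.5Q.
Competitive firms price at marginal cost: P = 205, giving Q = 182.
CS = ½·(296 − 205)·182 = 8281; PS = (205 − 205)·182 = 0; TS = 8281.
A monopolist chooses Q where MR = MC. MR = 296 − Q; setting this equal to 205 gives Q = 91 and P = 250.5.
CS = ½·(296 − 250.5)·91 = 2070.25; PS = (250.5 − 205)·91 = 4140.5; TS = 6210.75.
Change in social welfare: 6210.75 − 8281 = −2070.25.

TS falls by 2070.25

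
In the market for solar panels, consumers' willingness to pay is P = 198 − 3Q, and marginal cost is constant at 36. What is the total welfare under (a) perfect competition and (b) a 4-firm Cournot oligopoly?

Under competition P = MC = 36, so Q = (198 − 36)/3 = 54.
CS = ½·(198 − 36)·54 = 4374; PS = (36 − 36)·54 = 0; TS = 4374.
In a 4-firm Cournot equilibrium, symmetry and the first-order condition give q = (198 − 36)/(15) = 10.8. So Q = 43.2 and P = 68.4.
CS = ½·(198 − 68.4)·43.2 = 2799.36; PS = (68.4 − 36)·43.2 = 1399.68; TS = 4199.04.

Competition: TS = 4374; Cournot: TS = 4199.04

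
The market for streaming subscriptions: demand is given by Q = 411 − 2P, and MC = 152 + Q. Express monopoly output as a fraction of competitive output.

Inverting demand: P = 205.5 − 0.5Q.
A monopolist chooses Q where MR = MC. MR = 205.5 − Q; setting this equal to 152 + Q gives Q = 26.75 and P = 192.125.
Competitive equilibrium sets price equal to marginal cost: 205.5 − 0.5Q = 152 + Q, so Q = 107/3 and P = 563/3.
Ratio Q_m/Q_c = 26.75/(107/3) = 0.75.

Q_m/Q_c = 0.75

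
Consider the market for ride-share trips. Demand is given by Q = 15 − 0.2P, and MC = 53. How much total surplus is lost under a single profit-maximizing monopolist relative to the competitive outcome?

DWL = 12.1

Inverting demand: P = 75 − 5Q.
Competitive firms price at marginal cost: P = 53, giving Q = 4.4.
The monopolist equates marginal revenue to marginal cost: 75 − 10Q = 53, so Q = 2.2. From demand, P = 64.
DWL is the triangle between Q = 2.2 and Q = 4.4: ½·(4.4 − 2.2)·(64 − 53) = 12.1.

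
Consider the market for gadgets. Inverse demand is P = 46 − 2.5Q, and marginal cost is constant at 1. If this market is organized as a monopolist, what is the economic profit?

Profit = 202.5

The monopolist equates marginal revenue to marginal cost: 46 − 5Q = 1, so Q = 9. From demand, P = 23.5.
Profit = (23.5 − 1)·9 = 202.5.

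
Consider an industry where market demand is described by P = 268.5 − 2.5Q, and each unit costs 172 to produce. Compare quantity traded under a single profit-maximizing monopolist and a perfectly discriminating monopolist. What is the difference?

Monopoly sets MR = MC: 268.5 − 5Q = 172 ⇒ Q = 19.3, P = 268.5 − 2.5·19.3 = 220.25.
Under first-degree price discrimination the firm charges each unit its demand price and produces up to where P = MC, i.e. Q = 38.6. Consumer surplus is zero; producer surplus equals total surplus.
Change in quantity traded: 38.6 − 19.3 = 19.3.

Q rises by 19.3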